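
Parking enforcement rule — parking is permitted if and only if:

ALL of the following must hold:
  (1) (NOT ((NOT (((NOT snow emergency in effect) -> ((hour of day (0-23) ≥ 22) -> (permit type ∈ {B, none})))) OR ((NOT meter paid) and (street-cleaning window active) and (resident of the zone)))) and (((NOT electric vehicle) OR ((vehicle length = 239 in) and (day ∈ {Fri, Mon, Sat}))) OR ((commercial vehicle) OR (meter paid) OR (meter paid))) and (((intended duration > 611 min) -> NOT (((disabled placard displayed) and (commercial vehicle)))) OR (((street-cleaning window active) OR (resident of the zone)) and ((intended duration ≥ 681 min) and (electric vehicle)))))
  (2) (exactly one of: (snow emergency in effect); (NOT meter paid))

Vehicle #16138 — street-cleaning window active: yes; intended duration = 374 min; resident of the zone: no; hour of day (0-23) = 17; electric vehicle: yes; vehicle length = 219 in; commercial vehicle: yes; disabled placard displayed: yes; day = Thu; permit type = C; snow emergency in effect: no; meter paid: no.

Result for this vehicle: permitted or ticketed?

Permitted

Atomic conditions:
  NOT snow emergency in effect: no → true
  hour of day (0-23) ≥ 22: 17 ≥ 22 is false
  permit type ∈ {B, none}: C is not in the set → false
  NOT meter paid: no → true
  street-cleaning window active: yes → true
  resident of the zone: no → false
  NOT electric vehicle: yes → false
  vehicle length = 239 in: 219 == 239 is false
  day ∈ {Fri, Mon, Sat}: Thu is not in the set → false
  commercial vehicle: yes → true
  meter paid: no → false
  intended duration > 611 min: 374 > 611 is false
  disabled placard displayed: yes → true
  intended duration ≥ 681 min: 374 ≥ 681 is false
  electric vehicle: yes → true
  snow emergency in effect: no → false
Combine:
[1.1.1.1.1.2] false → false (antecedent false ⇒ implication holds) = true
[1.1.1.1.1] true → true = true
[1.1.1.1] NOT true = false
[1.1.1.2] true AND true AND false = false
[1.1.1] false OR false = false
[1.1] NOT false = true
[1.2.1.2] false AND false = false
[1.2.1] false OR false = false
[1.2.2] true OR false OR false = true
[1.2] false OR true = true
[1.3.1.2.1] true AND true = true
[1.3.1.2] NOT true = false
[1.3.1] false → false (antecedent false ⇒ implication holds) = true
[1.3.2.1] true OR false = true
[1.3.2.2] false AND true = false
[1.3.2] true AND false = false
[1.3] true OR false = true
[1] true AND true AND true = true
[2] exactly-one(false, true) = true
[root] true AND true = true
Overall: true → permitted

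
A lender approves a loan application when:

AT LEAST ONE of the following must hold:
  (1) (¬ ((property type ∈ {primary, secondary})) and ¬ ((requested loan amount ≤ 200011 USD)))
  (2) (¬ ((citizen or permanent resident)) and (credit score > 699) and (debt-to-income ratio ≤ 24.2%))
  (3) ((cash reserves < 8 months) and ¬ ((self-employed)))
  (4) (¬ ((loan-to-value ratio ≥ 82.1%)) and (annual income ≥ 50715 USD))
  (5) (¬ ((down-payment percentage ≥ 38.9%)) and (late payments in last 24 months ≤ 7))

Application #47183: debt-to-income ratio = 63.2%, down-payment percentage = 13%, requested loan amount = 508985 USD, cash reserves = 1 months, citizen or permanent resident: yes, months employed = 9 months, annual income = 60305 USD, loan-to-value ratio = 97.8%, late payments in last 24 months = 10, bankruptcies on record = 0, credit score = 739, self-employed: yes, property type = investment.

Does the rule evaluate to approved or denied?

Atomic conditions:
  property type ∈ {primary, secondary}: investment is not in the set → false
  requested loan amount ≤ 200011 USD: 508985 ≤ 200011 is false
  citizen or permanent resident: yes → true
  credit score > 699: 739 > 699 is true
  debt-to-income ratio ≤ 24.2%: 63.2 ≤ 24.2 is false
  cash reserves < 8 months: 1 < 8 is true
  self-employed: yes → true
  loan-to-value ratio ≥ 82.1%: 97.8 ≥ 82.1 is true
  annual income ≥ 50715 USD: 60305 ≥ 50715 is true
  down-payment percentage ≥ 38.9%: 13 ≥ 38.9 is false
  late payments in last 24 months ≤ 7: 10 ≤ 7 is false
Combine:
[1.1] NOT false = true
[1.2] NOT false = true
[1] true AND true = true
[2.1] NOT true = false
[2] false AND true AND false = false
[3.2] NOT true = false
[3] true AND false = false
[4.1] NOT true = false
[4] false AND true = false
[5.1] NOT false = true
[5] true AND false = false
[root] true OR false OR false OR false OR false = true
Overall: true → approved

Approved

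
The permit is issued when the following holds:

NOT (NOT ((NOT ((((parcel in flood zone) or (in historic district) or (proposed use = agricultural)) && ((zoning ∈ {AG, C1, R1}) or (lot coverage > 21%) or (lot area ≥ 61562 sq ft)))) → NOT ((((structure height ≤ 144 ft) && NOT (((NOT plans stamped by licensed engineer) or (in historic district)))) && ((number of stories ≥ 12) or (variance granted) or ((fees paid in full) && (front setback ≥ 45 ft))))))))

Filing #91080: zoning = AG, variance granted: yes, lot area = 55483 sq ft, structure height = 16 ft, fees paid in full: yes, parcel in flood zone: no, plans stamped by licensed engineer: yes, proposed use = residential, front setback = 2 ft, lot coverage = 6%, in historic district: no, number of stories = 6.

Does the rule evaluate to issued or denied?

Denied

Atomic conditions:
  parcel in flood zone: no → false
  in historic district: no → false
  proposed use = agricultural: residential == agricultural is false
  zoning ∈ {AG, C1, R1}: AG is in the set → true
  lot coverage > 21%: 6 > 21 is false
  lot area ≥ 61562 sq ft: 55483 ≥ 61562 is false
  structure height ≤ 144 ft: 16 ≤ 144 is true
  NOT plans stamped by licensed engineer: yes → false
  number of stories ≥ 12: 6 ≥ 12 is false
  variance granted: yes → true
  fees paid in full: yes → true
  front setback ≥ 45 ft: 2 ≥ 45 is false
Combine:
[1.1.1.1.1] false OR false OR false = false
[1.1.1.1.2] true OR false OR false = true
[1.1.1.1] false AND true = false
[1.1.1] NOT false = true
[1.1.2.1.1.2.1] false OR false = false
[1.1.2.1.1.2] NOT false = true
[1.1.2.1.1] true AND true = true
[1.1.2.1.2.3] true AND false = false
[1.1.2.1.2] false OR true OR false = true
[1.1.2.1] true AND true = true
[1.1.2] NOT true = false
[1.1] true → false = false
[1] NOT false = true
[root] NOT true = false
Overall: false → denied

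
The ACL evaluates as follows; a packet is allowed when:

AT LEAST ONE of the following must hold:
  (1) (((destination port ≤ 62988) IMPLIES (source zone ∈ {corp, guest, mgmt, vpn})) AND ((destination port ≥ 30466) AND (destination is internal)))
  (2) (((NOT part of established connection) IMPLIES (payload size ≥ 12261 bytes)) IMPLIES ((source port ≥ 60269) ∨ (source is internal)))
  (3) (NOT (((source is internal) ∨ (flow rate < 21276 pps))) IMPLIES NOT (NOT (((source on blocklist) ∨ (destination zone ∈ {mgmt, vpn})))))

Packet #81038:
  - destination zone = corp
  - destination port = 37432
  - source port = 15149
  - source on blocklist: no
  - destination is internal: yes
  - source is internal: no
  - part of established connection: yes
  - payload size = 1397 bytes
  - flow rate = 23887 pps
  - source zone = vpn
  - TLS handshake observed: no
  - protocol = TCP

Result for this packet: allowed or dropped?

Atomic conditions:
  destination port ≤ 62988: 37432 ≤ 62988 is true
  source zone ∈ {corp, guest, mgmt, vpn}: vpn is in the set → true
  destination port ≥ 30466: 37432 ≥ 30466 is true
  destination is internal: yes → true
  NOT part of established connection: yes → false
  payload size ≥ 12261 bytes: 1397 ≥ 12261 is false
  source port ≥ 60269: 15149 ≥ 60269 is false
  source is internal: no → false
  flow rate < 21276 pps: 23887 < 21276 is false
  source on blocklist: no → false
  destination zone ∈ {mgmt, vpn}: corp is not in the set → false
Combine:
[1.1] true → true = true
[1.2] true AND true = true
[1] true AND true = true
[2.1] false → false (antecedent false ⇒ implication holds) = true
[2.2] false OR false = false
[2] true → false = false
[3.1.1] false OR false = false
[3.1] NOT false = true
[3.2.1.1] false OR false = false
[3.2.1] NOT false = true
[3.2] NOT true = false
[3] true → false = false
[root] true OR false OR false = true
Overall: true → allowed

Allowed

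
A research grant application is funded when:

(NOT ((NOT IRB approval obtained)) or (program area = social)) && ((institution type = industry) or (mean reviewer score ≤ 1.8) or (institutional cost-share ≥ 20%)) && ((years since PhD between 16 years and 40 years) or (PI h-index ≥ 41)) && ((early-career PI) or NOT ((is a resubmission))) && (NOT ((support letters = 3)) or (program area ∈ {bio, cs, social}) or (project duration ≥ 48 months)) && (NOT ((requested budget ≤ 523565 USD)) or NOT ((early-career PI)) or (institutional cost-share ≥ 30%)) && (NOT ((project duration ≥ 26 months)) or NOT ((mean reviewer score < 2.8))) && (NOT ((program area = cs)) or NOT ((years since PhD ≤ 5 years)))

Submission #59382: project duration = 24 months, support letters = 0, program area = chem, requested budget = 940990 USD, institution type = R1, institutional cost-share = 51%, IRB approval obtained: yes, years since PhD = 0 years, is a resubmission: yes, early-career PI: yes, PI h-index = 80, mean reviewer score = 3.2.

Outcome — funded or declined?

Funded

Atomic conditions:
  NOT IRB approval obtained: yes → false
  program area = social: chem == social is false
  institution type = industry: R1 == industry is false
  mean reviewer score ≤ 1.8: 3.2 ≤ 1.8 is false
  institutional cost-share ≥ 20%: 51 ≥ 20 is true
  years since PhD between 16 years and 40 years: 0 in [16, 40] is false
  PI h-index ≥ 41: 80 ≥ 41 is true
  early-career PI: yes → true
  is a resubmission: yes → true
  support letters = 3: 0 == 3 is false
  program area ∈ {bio, cs, social}: chem is not in the set → false
  project duration ≥ 48 months: 24 ≥ 48 is false
  requested budget ≤ 523565 USD: 940990 ≤ 523565 is false
  institutional cost-share ≥ 30%: 51 ≥ 30 is true
  project duration ≥ 26 months: 24 ≥ 26 is false
  mean reviewer score < 2.8: 3.2 < 2.8 is false
  program area = cs: chem == cs is false
  years since PhD ≤ 5 years: 0 ≤ 5 is true
Combine:
[1.1] NOT false = true
[1] true OR false = true
[2] false OR false OR true = true
[3] false OR true = true
[4.2] NOT true = false
[4] true OR false = true
[5.1] NOT false = true
[5] true OR false OR false = true
[6.1] NOT false = true
[6.2] NOT true = false
[6] true OR false OR true = true
[7.1] NOT false = true
[7.2] NOT false = true
[7] true OR true = true
[8.1] NOT false = true
[8.2] NOT true = false
[8] true OR false = true
[root] true AND true AND true AND true AND true AND true AND true AND true = true
Overall: true → funded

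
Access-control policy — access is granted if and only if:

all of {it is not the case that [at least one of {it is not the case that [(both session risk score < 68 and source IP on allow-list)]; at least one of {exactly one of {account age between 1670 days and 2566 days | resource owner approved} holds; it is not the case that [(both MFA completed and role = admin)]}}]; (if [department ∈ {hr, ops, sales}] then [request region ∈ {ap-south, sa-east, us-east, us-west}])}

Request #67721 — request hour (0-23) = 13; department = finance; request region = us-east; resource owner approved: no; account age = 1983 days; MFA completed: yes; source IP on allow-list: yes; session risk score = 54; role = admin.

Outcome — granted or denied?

Atomic conditions:
  session risk score < 68: 54 < 68 is true
  source IP on allow-list: yes → true
  account age between 1670 days and 2566 days: 1983 in [1670, 2566] is true
  resource owner approved: no → false
  MFA completed: yes → true
  role = admin: admin == admin is true
  department ∈ {hr, ops, sales}: finance is not in the set → false
  request region ∈ {ap-south, sa-east, us-east, us-west}: us-east is in the set → true
Combine:
[1.1.1.1] true AND true = true
[1.1.1] NOT true = false
[1.1.2.1] exactly-one(true, false) = true
[1.1.2.2.1] true AND true = true
[1.1.2.2] NOT true = false
[1.1.2] true OR false = true
[1.1] false OR true = true
[1] NOT true = false
[2] false → true (antecedent false ⇒ implication holds) = true
[root] false AND true = false
Overall: false → denied

Denied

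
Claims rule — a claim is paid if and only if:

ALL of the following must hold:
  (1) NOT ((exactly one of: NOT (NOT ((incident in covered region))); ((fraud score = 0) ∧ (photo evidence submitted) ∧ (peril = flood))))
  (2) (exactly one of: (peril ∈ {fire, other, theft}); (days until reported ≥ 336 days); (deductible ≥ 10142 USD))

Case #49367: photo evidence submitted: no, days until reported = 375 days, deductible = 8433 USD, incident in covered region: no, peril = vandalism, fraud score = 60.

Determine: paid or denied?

Paid

Atomic conditions:
  incident in covered region: no → false
  fraud score = 0: 60 == 0 is false
  photo evidence submitted: no → false
  peril = flood: vandalism == flood is false
  peril ∈ {fire, other, theft}: vandalism is not in the set → false
  days until reported ≥ 336 days: 375 ≥ 336 is true
  deductible ≥ 10142 USD: 8433 ≥ 10142 is false
Combine:
[1.1.1.1] NOT false = true
[1.1.1] NOT true = false
[1.1.2] false AND false AND false = false
[1.1] exactly-one(false, false) = false
[1] NOT false = true
[2] exactly-one(false, true, false) = true
[root] true AND true = true
Overall: true → paid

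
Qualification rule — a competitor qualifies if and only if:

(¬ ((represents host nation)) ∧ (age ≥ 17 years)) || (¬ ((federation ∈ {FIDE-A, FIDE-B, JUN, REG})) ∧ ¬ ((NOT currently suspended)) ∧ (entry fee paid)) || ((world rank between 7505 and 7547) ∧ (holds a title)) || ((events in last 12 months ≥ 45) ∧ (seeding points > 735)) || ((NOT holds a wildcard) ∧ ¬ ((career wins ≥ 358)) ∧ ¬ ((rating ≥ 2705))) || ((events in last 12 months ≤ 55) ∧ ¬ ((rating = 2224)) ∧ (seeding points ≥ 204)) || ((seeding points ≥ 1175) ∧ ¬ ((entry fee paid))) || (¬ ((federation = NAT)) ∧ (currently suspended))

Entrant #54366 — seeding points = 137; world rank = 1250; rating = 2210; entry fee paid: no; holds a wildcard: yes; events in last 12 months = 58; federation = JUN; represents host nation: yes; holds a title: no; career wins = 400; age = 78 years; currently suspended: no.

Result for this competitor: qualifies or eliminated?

Eliminated

Atomic conditions:
  represents host nation: yes → true
  age ≥ 17 years: 78 ≥ 17 is true
  federation ∈ {FIDE-A, FIDE-B, JUN, REG}: JUN is in the set → true
  NOT currently suspended: no → true
  entry fee paid: no → false
  world rank between 7505 and 7547: 1250 in [7505, 7547] is false
  holds a title: no → false
  events in last 12 months ≥ 45: 58 ≥ 45 is true
  seeding points > 735: 137 > 735 is false
  NOT holds a wildcard: yes → false
  career wins ≥ 358: 400 ≥ 358 is true
  rating ≥ 2705: 2210 ≥ 2705 is false
  events in last 12 months ≤ 55: 58 ≤ 55 is false
  rating = 2224: 2210 == 2224 is false
  seeding points ≥ 204: 137 ≥ 204 is false
  seeding points ≥ 1175: 137 ≥ 1175 is false
  federation = NAT: JUN == NAT is false
  currently suspended: no → false
Combine:
[1.1] NOT true = false
[1] false AND true = false
[2.1] NOT true = false
[2.2] NOT true = false
[2] false AND false AND false = false
[3] false AND false = false
[4] true AND false = false
[5.2] NOT true = false
[5.3] NOT false = true
[5] false AND false AND true = false
[6.2] NOT false = true
[6] false AND true AND false = false
[7.2] NOT false = true
[7] false AND true = false
[8.1] NOT false = true
[8] true AND false = false
[root] false OR false OR false OR false OR false OR false OR false OR false = false
Overall: false → eliminated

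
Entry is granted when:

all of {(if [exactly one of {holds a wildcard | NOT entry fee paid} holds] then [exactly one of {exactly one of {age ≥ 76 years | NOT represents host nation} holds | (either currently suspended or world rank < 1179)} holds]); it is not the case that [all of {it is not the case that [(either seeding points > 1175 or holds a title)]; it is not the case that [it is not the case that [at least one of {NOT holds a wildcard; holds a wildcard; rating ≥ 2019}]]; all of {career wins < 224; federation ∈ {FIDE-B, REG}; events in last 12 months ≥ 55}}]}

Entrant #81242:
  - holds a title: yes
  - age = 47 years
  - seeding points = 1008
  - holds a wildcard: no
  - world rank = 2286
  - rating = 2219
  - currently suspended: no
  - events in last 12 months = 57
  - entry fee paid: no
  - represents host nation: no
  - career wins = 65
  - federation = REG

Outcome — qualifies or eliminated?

Qualifies

Atomic conditions:
  holds a wildcard: no → false
  NOT entry fee paid: no → true
  age ≥ 76 years: 47 ≥ 76 is false
  NOT represents host nation: no → true
  currently suspended: no → false
  world rank < 1179: 2286 < 1179 is false
  seeding points > 1175: 1008 > 1175 is false
  holds a title: yes → true
  NOT holds a wildcard: no → true
  rating ≥ 2019: 2219 ≥ 2019 is true
  career wins < 224: 65 < 224 is true
  federation ∈ {FIDE-B, REG}: REG is in the set → true
  events in last 12 months ≥ 55: 57 ≥ 55 is true
Combine:
[1.1] exactly-one(false, true) = true
[1.2.1] exactly-one(false, true) = true
[1.2.2] false OR false = false
[1.2] exactly-one(true, false) = true
[1] true → true = true
[2.1.1.1] false OR true = true
[2.1.1] NOT true = false
[2.1.2.1.1] true OR false OR true = true
[2.1.2.1] NOT true = false
[2.1.2] NOT false = true
[2.1.3] true AND true AND true = true
[2.1] false AND true AND true = false
[2] NOT false = true
[root] true AND true = true
Overall: true → qualifies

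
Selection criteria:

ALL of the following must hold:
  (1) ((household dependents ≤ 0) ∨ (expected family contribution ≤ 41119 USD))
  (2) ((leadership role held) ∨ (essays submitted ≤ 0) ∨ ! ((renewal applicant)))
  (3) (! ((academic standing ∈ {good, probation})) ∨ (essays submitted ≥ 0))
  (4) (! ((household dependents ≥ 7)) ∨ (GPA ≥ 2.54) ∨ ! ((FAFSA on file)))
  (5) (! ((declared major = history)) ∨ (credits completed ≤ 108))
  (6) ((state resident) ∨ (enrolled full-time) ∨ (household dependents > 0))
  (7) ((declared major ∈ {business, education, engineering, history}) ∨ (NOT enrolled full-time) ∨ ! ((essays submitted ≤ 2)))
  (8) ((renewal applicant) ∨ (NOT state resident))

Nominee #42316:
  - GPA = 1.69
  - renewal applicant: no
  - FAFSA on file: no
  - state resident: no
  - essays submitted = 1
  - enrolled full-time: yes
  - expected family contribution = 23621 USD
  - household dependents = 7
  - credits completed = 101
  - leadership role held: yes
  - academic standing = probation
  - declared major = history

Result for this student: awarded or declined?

Atomic conditions:
  household dependents ≤ 0: 7 ≤ 0 is false
  expected family contribution ≤ 41119 USD: 23621 ≤ 41119 is true
  leadership role held: yes → true
  essays submitted ≤ 0: 1 ≤ 0 is false
  renewal applicant: no → false
  academic standing ∈ {good, probation}: probation is in the set → true
  essays submitted ≥ 0: 1 ≥ 0 is true
  household dependents ≥ 7: 7 ≥ 7 is true
  GPA ≥ 2.54: 1.69 ≥ 2.54 is false
  FAFSA on file: no → false
  declared major = history: history == history is true
  credits completed ≤ 108: 101 ≤ 108 is true
  state resident: no → false
  enrolled full-time: yes → true
  household dependents > 0: 7 > 0 is true
  declared major ∈ {business, education, engineering, history}: history is in the set → true
  NOT enrolled full-time: yes → false
  essays submitted ≤ 2: 1 ≤ 2 is true
  NOT state resident: no → true
Combine:
[1] false OR true = true
[2.3] NOT false = true
[2] true OR false OR true = true
[3.1] NOT true = false
[3] false OR true = true
[4.1] NOT true = false
[4.3] NOT false = true
[4] false OR false OR true = true
[5.1] NOT true = false
[5] false OR true = true
[6] false OR true OR true = true
[7.3] NOT true = false
[7] true OR false OR false = true
[8] false OR true = true
[root] true AND true AND true AND true AND true AND true AND true AND true = true
Overall: true → awarded

Awarded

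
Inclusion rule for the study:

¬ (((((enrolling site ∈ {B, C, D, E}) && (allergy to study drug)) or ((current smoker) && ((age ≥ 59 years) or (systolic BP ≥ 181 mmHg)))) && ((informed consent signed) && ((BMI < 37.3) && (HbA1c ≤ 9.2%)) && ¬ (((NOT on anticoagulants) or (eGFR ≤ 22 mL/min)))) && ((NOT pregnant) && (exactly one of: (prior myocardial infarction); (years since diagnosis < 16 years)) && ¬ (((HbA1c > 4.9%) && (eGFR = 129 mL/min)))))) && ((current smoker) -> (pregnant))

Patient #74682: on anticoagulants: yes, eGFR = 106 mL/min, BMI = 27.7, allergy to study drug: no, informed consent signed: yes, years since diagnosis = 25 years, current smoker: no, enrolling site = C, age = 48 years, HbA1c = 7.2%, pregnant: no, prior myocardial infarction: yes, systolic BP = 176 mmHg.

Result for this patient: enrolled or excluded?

Atomic conditions:
  enrolling site ∈ {B, C, D, E}: C is in the set → true
  allergy to study drug: no → false
  current smoker: no → false
  age ≥ 59 years: 48 ≥ 59 is false
  systolic BP ≥ 181 mmHg: 176 ≥ 181 is false
  informed consent signed: yes → true
  BMI < 37.3: 27.7 < 37.3 is true
  HbA1c ≤ 9.2%: 7.2 ≤ 9.2 is true
  NOT on anticoagulants: yes → false
  eGFR ≤ 22 mL/min: 106 ≤ 22 is false
  NOT pregnant: no → true
  prior myocardial infarction: yes → true
  years since diagnosis < 16 years: 25 < 16 is false
  HbA1c > 4.9%: 7.2 > 4.9 is true
  eGFR = 129 mL/min: 106 == 129 is false
  pregnant: no → false
Combine:
[1.1.1.1] true AND false = false
[1.1.1.2.2] false OR false = false
[1.1.1.2] false AND false = false
[1.1.1] false OR false = false
[1.1.2.2] true AND true = true
[1.1.2.3.1] false OR false = false
[1.1.2.3] NOT false = true
[1.1.2] true AND true AND true = true
[1.1.3.2] exactly-one(true, false) = true
[1.1.3.3.1] true AND false = false
[1.1.3.3] NOT false = true
[1.1.3] true AND true AND true = true
[1.1] false AND true AND true = false
[1] NOT false = true
[2] false → false (antecedent false ⇒ implication holds) = true
[root] true AND true = true
Overall: true → enrolled

Enrolled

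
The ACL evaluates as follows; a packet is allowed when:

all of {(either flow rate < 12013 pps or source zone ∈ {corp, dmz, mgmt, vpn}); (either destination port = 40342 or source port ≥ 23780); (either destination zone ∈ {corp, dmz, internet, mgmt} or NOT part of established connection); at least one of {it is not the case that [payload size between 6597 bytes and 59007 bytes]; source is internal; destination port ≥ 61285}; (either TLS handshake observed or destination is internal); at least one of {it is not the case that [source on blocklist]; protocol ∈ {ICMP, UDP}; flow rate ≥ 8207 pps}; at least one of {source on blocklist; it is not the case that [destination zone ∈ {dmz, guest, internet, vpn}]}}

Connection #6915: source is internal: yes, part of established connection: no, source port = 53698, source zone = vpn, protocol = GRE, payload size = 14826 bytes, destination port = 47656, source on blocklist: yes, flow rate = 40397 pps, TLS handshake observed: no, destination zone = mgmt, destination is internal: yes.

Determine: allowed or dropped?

Atomic conditions:
  flow rate < 12013 pps: 40397 < 12013 is false
  source zone ∈ {corp, dmz, mgmt, vpn}: vpn is in the set → true
  destination port = 40342: 47656 == 40342 is false
  source port ≥ 23780: 53698 ≥ 23780 is true
  destination zone ∈ {corp, dmz, internet, mgmt}: mgmt is in the set → true
  NOT part of established connection: no → true
  payload size between 6597 bytes and 59007 bytes: 14826 in [6597, 59007] is true
  source is internal: yes → true
  destination port ≥ 61285: 47656 ≥ 61285 is false
  TLS handshake observed: no → false
  destination is internal: yes → true
  source on blocklist: yes → true
  protocol ∈ {ICMP, UDP}: GRE is not in the set → false
  flow rate ≥ 8207 pps: 40397 ≥ 8207 is true
  destination zone ∈ {dmz, guest, internet, vpn}: mgmt is not in the set → false
Combine:
[1] false OR true = true
[2] false OR true = true
[3] true OR true = true
[4.1] NOT true = false
[4] false OR true OR false = true
[5] false OR true = true
[6.1] NOT true = false
[6] false OR false OR true = true
[7.2] NOT false = true
[7] true OR true = true
[root] true AND true AND true AND true AND true AND true AND true = true
Overall: true → allowed

Allowed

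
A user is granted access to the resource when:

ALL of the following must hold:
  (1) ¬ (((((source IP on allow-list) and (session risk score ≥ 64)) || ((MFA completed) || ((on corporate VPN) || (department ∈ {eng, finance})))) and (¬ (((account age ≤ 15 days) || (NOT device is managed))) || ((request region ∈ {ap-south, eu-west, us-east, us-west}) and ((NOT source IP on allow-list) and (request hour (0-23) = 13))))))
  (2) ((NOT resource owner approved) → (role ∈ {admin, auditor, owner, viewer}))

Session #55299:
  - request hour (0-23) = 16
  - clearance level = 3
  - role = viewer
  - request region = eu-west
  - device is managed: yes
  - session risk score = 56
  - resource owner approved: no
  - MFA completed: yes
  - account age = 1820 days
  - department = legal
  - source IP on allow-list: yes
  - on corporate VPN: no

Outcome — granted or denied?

Atomic conditions:
  source IP on allow-list: yes → true
  session risk score ≥ 64: 56 ≥ 64 is false
  MFA completed: yes → true
  on corporate VPN: no → false
  department ∈ {eng, finance}: legal is not in the set → false
  account age ≤ 15 days: 1820 ≤ 15 is false
  NOT device is managed: yes → false
  request region ∈ {ap-south, eu-west, us-east, us-west}: eu-west is in the set → true
  NOT source IP on allow-list: yes → false
  request hour (0-23) = 13: 16 == 13 is false
  NOT resource owner approved: no → true
  role ∈ {admin, auditor, owner, viewer}: viewer is in the set → true
Combine:
[1.1.1.1] true AND false = false
[1.1.1.2.2] false OR false = false
[1.1.1.2] true OR false = true
[1.1.1] false OR true = true
[1.1.2.1.1] false OR false = false
[1.1.2.1] NOT false = true
[1.1.2.2.2] false AND false = false
[1.1.2.2] true AND false = false
[1.1.2] true OR false = true
[1.1] true AND true = true
[1] NOT true = false
[2] true → true = true
[root] false AND true = false
Overall: false → denied

Denied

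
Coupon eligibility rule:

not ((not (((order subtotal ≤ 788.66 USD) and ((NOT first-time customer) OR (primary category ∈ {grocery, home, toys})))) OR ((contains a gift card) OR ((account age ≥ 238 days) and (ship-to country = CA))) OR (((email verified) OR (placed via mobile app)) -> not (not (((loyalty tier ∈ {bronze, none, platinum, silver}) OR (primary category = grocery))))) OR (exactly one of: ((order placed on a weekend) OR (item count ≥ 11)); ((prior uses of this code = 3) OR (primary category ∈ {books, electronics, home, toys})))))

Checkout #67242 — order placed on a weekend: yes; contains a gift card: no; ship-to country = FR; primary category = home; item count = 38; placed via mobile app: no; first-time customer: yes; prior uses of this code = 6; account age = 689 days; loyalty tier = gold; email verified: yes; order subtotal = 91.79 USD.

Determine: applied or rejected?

Atomic conditions:
  order subtotal ≤ 788.66 USD: 91.79 ≤ 788.66 is true
  NOT first-time customer: yes → false
  primary category ∈ {grocery, home, toys}: home is in the set → true
  contains a gift card: no → false
  account age ≥ 238 days: 689 ≥ 238 is true
  ship-to country = CA: FR == CA is false
  email verified: yes → true
  placed via mobile app: no → false
  loyalty tier ∈ {bronze, none, platinum, silver}: gold is not in the set → false
  primary category = grocery: home == grocery is false
  order placed on a weekend: yes → true
  item count ≥ 11: 38 ≥ 11 is true
  prior uses of this code = 3: 6 == 3 is false
  primary category ∈ {books, electronics, home, toys}: home is in the set → true
Combine:
[1.1.1.2] false OR true = true
[1.1.1] true AND true = true
[1.1] NOT true = false
[1.2.2] true AND false = false
[1.2] false OR false = false
[1.3.1] true OR false = true
[1.3.2.1.1] false OR false = false
[1.3.2.1] NOT false = true
[1.3.2] NOT true = false
[1.3] true → false = false
[1.4.1] true OR true = true
[1.4.2] false OR true = true
[1.4] exactly-one(true, true) = false
[1] false OR false OR false OR false = false
[root] NOT false = true
Overall: true → applied

Applied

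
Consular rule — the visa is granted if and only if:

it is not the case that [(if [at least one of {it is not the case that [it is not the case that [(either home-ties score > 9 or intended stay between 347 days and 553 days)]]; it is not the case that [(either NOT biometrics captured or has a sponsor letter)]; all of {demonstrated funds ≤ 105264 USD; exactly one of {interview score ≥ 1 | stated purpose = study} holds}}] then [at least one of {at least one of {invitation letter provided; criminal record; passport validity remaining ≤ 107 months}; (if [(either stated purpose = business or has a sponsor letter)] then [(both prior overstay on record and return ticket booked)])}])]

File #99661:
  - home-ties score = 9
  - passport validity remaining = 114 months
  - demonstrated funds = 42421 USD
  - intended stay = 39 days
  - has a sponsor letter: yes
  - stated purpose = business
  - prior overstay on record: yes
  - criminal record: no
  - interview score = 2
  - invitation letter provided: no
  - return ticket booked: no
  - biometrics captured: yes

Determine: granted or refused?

Granted

Atomic conditions:
  home-ties score > 9: 9 > 9 is false
  intended stay between 347 days and 553 days: 39 in [347, 553] is false
  NOT biometrics captured: yes → false
  has a sponsor letter: yes → true
  demonstrated funds ≤ 105264 USD: 42421 ≤ 105264 is true
  interview score ≥ 1: 2 ≥ 1 is true
  stated purpose = study: business == study is false
  invitation letter provided: no → false
  criminal record: no → false
  passport validity remaining ≤ 107 months: 114 ≤ 107 is false
  stated purpose = business: business == business is true
  prior overstay on record: yes → true
  return ticket booked: no → false
Combine:
[1.1.1.1.1] false OR false = false
[1.1.1.1] NOT false = true
[1.1.1] NOT true = false
[1.1.2.1] false OR true = true
[1.1.2] NOT true = false
[1.1.3.2] exactly-one(true, false) = true
[1.1.3] true AND true = true
[1.1] false OR false OR true = true
[1.2.1] false OR false OR false = false
[1.2.2.1] true OR true = true
[1.2.2.2] true AND false = false
[1.2.2] true → false = false
[1.2] false OR false = false
[1] true → false = false
[root] NOT false = true
Overall: true → granted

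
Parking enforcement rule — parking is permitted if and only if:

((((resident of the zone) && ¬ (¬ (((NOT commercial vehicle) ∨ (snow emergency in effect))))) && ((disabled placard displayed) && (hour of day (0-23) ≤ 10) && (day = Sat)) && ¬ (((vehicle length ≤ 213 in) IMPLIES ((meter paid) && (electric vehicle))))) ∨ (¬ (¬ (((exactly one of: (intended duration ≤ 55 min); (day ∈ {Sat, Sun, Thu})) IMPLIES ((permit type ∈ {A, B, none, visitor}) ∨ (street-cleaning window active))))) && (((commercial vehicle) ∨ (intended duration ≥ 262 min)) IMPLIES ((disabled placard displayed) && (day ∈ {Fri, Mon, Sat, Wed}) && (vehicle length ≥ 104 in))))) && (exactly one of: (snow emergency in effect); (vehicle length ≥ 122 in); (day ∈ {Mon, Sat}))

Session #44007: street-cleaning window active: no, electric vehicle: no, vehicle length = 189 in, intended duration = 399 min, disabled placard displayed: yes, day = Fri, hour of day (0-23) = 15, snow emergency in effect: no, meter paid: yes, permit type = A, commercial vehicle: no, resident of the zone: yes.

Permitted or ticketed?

Permitted

Atomic conditions:
  resident of the zone: yes → true
  NOT commercial vehicle: no → true
  snow emergency in effect: no → false
  disabled placard displayed: yes → true
  hour of day (0-23) ≤ 10: 15 ≤ 10 is false
  day = Sat: Fri == Sat is false
  vehicle length ≤ 213 in: 189 ≤ 213 is true
  meter paid: yes → true
  electric vehicle: no → false
  intended duration ≤ 55 min: 399 ≤ 55 is false
  day ∈ {Sat, Sun, Thu}: Fri is not in the set → false
  permit type ∈ {A, B, none, visitor}: A is in the set → true
  street-cleaning window active: no → false
  commercial vehicle: no → false
  intended duration ≥ 262 min: 399 ≥ 262 is true
  day ∈ {Fri, Mon, Sat, Wed}: Fri is in the set → true
  vehicle length ≥ 104 in: 189 ≥ 104 is true
  vehicle length ≥ 122 in: 189 ≥ 122 is true
  day ∈ {Mon, Sat}: Fri is not in the set → false
Combine:
[1.1.1.2.1.1] true OR false = true
[1.1.1.2.1] NOT true = false
[1.1.1.2] NOT false = true
[1.1.1] true AND true = true
[1.1.2] true AND false AND false = false
[1.1.3.1.2] true AND false = false
[1.1.3.1] true → false = false
[1.1.3] NOT false = true
[1.1] true AND false AND true = false
[1.2.1.1.1.1] exactly-one(false, false) = false
[1.2.1.1.1.2] true OR false = true
[1.2.1.1.1] false → true (antecedent false ⇒ implication holds) = true
[1.2.1.1] NOT true = false
[1.2.1] NOT false = true
[1.2.2.1] false OR true = true
[1.2.2.2] true AND true AND true = true
[1.2.2] true → true = true
[1.2] true AND true = true
[1] false OR true = true
[2] exactly-one(false, true, false) = true
[root] true AND true = true
Overall: true → permitted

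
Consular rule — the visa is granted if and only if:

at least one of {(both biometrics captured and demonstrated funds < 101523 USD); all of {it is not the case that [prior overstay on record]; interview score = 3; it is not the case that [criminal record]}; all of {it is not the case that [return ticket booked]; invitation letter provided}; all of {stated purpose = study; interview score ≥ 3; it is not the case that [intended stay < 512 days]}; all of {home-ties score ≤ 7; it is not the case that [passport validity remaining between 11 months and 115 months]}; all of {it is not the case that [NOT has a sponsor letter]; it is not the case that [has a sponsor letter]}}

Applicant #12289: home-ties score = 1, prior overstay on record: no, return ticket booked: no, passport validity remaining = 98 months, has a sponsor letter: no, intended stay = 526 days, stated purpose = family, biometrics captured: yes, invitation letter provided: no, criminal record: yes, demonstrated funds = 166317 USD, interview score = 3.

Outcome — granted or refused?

Atomic conditions:
  biometrics captured: yes → true
  demonstrated funds < 101523 USD: 166317 < 101523 is false
  prior overstay on record: no → false
  interview score = 3: 3 == 3 is true
  criminal record: yes → true
  return ticket booked: no → false
  invitation letter provided: no → false
  stated purpose = study: family == study is false
  interview score ≥ 3: 3 ≥ 3 is true
  intended stay < 512 days: 526 < 512 is false
  home-ties score ≤ 7: 1 ≤ 7 is true
  passport validity remaining between 11 months and 115 months: 98 in [11, 115] is true
  NOT has a sponsor letter: no → true
  has a sponsor letter: no → false
Combine:
[1] true AND false = false
[2.1] NOT false = true
[2.3] NOT true = false
[2] true AND true AND false = false
[3.1] NOT false = true
[3] true AND false = false
[4.3] NOT false = true
[4] false AND true AND true = false
[5.2] NOT true = false
[5] true AND false = false
[6.1] NOT true = false
[6.2] NOT false = true
[6] false AND true = false
[root] false OR false OR false OR false OR false OR false = false
Overall: false → refused

Refused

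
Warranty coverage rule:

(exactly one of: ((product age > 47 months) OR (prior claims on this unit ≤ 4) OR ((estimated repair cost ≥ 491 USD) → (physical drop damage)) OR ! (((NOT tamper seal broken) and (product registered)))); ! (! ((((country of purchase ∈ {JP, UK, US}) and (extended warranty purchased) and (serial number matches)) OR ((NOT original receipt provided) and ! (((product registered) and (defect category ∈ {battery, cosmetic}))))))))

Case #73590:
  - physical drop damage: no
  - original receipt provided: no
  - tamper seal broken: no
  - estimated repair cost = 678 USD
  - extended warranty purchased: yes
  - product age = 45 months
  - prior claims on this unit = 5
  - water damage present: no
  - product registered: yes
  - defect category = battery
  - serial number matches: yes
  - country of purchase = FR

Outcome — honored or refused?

Refused

Atomic conditions:
  product age > 47 months: 45 > 47 is false
  prior claims on this unit ≤ 4: 5 ≤ 4 is false
  estimated repair cost ≥ 491 USD: 678 ≥ 491 is true
  physical drop damage: no → false
  NOT tamper seal broken: no → true
  product registered: yes → true
  country of purchase ∈ {JP, UK, US}: FR is not in the set → false
  extended warranty purchased: yes → true
  serial number matches: yes → true
  NOT original receipt provided: no → true
  defect category ∈ {battery, cosmetic}: battery is in the set → true
Combine:
[1.3] true → false = false
[1.4.1] true AND true = true
[1.4] NOT true = false
[1] false OR false OR false OR false = false
[2.1.1.1] false AND true AND true = false
[2.1.1.2.2.1] true AND true = true
[2.1.1.2.2] NOT true = false
[2.1.1.2] true AND false = false
[2.1.1] false OR false = false
[2.1] NOT false = true
[2] NOT true = false
[root] exactly-one(false, false) = false
Overall: false → refused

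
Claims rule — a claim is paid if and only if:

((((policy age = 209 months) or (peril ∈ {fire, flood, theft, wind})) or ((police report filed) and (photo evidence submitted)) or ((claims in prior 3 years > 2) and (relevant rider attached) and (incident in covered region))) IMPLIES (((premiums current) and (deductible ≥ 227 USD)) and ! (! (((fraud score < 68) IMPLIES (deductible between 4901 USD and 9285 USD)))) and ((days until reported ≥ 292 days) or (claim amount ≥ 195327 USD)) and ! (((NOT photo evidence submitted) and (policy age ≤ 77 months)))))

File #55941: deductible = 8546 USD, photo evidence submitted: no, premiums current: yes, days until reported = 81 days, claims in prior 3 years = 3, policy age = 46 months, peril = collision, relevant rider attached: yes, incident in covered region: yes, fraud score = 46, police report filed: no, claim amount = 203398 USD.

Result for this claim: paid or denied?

Denied

Atomic conditions:
  policy age = 209 months: 46 == 209 is false
  peril ∈ {fire, flood, theft, wind}: collision is not in the set → false
  police report filed: no → false
  photo evidence submitted: no → false
  claims in prior 3 years > 2: 3 > 2 is true
  relevant rider attached: yes → true
  incident in covered region: yes → true
  premiums current: yes → true
  deductible ≥ 227 USD: 8546 ≥ 227 is true
  fraud score < 68: 46 < 68 is true
  deductible between 4901 USD and 9285 USD: 8546 in [4901, 9285] is true
  days until reported ≥ 292 days: 81 ≥ 292 is false
  claim amount ≥ 195327 USD: 203398 ≥ 195327 is true
  NOT photo evidence submitted: no → true
  policy age ≤ 77 months: 46 ≤ 77 is true
Combine:
[1.1] false OR false = false
[1.2] false AND false = false
[1.3] true AND true AND true = true
[1] false OR false OR true = true
[2.1] true AND true = true
[2.2.1.1] true → true = true
[2.2.1] NOT true = false
[2.2] NOT false = true
[2.3] false OR true = true
[2.4.1] true AND true = true
[2.4] NOT true = false
[2] true AND true AND true AND false = false
[root] true → false = false
Overall: false → denied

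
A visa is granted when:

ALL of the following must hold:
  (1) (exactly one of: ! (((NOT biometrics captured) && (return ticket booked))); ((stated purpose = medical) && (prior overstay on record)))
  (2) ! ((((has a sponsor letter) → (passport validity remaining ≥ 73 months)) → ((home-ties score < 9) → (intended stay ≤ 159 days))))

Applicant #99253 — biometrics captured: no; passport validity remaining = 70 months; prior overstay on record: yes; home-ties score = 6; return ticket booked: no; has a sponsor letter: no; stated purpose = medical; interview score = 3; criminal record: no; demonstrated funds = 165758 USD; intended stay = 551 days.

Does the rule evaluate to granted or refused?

Atomic conditions:
  NOT biometrics captured: no → true
  return ticket booked: no → false
  stated purpose = medical: medical == medical is true
  prior overstay on record: yes → true
  has a sponsor letter: no → false
  passport validity remaining ≥ 73 months: 70 ≥ 73 is false
  home-ties score < 9: 6 < 9 is true
  intended stay ≤ 159 days: 551 ≤ 159 is false
Combine:
[1.1.1] true AND false = false
[1.1] NOT false = true
[1.2] true AND true = true
[1] exactly-one(true, true) = false
[2.1.1] false → false (antecedent false ⇒ implication holds) = true
[2.1.2] true → false = false
[2.1] true → false = false
[2] NOT false = true
[root] false AND true = false
Overall: false → refused

Refused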